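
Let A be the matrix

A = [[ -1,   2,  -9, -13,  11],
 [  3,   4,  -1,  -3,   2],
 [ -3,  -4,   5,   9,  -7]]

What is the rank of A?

3

Row reduce to echelon form.
R2 ← R2 + (3)·R1: [0, 10, -28, -42, 35]
R3 ← R3 − (3)·R1: [0, -10, 32, 48, -40]
R3 ← R3 + R2: [0, 0, 4, 6, -5]
Echelon form has 3 nonzero rows, so rank(A) = 3.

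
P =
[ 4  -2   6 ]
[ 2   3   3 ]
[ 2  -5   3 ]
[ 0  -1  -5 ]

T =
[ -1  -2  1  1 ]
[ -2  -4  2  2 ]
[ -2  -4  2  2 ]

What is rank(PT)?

First compute PT:
[[-12, -24,  12,  12],
 [-14, -28,  14,  14],
 [  2,   4,  -2,  -2],
 [ 12,  24, -12, -12]]
Now row reduce the product.
R2 ← R2 − (7/6)·R1: [0, 0, 0, 0]
R3 ← R3 + (1/6)·R1: [0, 0, 0, 0]
R4 ← R4 + R1: [0, 0, 0, 0]
1 nonzero row, so rank(PT) = 1.

1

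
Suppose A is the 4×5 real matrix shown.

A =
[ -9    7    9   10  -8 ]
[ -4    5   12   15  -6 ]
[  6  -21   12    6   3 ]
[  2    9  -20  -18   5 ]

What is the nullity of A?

Row reduce to echelon form.
R2 ← R2 − (4/9)·R1: [0, 17/9, 8, 95/9, -22/9]
R3 ← R3 + (2/3)·R1: [0, -49/3, 18, 38/3, -7/3]
R4 ← R4 + (2/9)·R1: [0, 95/9, -18, -142/9, 29/9]
R3 ← R3 + (147/17)·R2: [0, 0, 1482/17, 1767/17, -399/17]
R4 ← R4 − (95/17)·R2: [0, 0, -1066/17, -1271/17, 287/17]
R4 ← R4 + (41/57)·R3: [0, 0, 0, 0, 0]
3 nonzero rows, so rank(A) = 3.
A has 5 columns; by rank–nullity, nullity = 5 − 3 = 2.

2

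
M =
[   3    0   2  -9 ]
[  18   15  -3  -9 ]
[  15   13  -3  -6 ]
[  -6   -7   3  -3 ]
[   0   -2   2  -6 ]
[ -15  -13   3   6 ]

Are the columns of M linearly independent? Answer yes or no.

Row reduce M to echelon form.
R2 ← R2 − (6)·R1: [0, 15, -15, 45]
R3 ← R3 − (5)·R1: [0, 13, -13, 39]
R4 ← R4 + (2)·R1: [0, -7, 7, -21]
R6 ← R6 + (5)·R1: [0, -13, 13, -39]
R3 ← R3 − (13/15)·R2: [0, 0, 0, 0]
R4 ← R4 + (7/15)·R2: [0, 0, 0, 0]
R5 ← R5 + (2/15)·R2: [0, 0, 0, 0]
R6 ← R6 + (13/15)·R2: [0, 0, 0, 0]
2 pivots among 4 columns.
Only 2 < 4 pivot columns, so the columns are linearly dependent.

no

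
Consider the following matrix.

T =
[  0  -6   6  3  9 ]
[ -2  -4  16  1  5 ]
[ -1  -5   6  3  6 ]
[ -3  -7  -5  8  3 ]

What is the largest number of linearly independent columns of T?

Row reduce to echelon form.
Swap R1 ↔ R2
R3 ← R3 − (1/2)·R1: [0, -3, -2, 5/2, 7/2]
R4 ← R4 − (3/2)·R1: [0, -1, -29, 13/2, -9/2]
R3 ← R3 − (1/2)·R2: [0, 0, -5, 1, -1]
R4 ← R4 − (1/6)·R2: [0, 0, -30, 6, -6]
R4 ← R4 − (6)·R3: [0, 0, 0, 0, 0]
Echelon form has 3 nonzero rows, so rank(T) = 3.
The rank gives the maximum number of linearly independent columns: 3.

3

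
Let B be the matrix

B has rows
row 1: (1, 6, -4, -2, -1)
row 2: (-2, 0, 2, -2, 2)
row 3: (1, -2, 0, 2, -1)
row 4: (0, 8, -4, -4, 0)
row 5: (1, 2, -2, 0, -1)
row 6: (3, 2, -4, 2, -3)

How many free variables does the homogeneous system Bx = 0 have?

3

Row reduce to echelon form.
R2 ← R2 + (2)·R1: [0, 12, -6, -6, 0]
R3 ← R3 − R1: [0, -8, 4, 4, 0]
R5 ← R5 − R1: [0, -4, 2, 2, 0]
R6 ← R6 − (3)·R1: [0, -16, 8, 8, 0]
R3 ← R3 + (2/3)·R2: [0, 0, 0, 0, 0]
R4 ← R4 − (2/3)·R2: [0, 0, 0, 0, 0]
R5 ← R5 + (1/3)·R2: [0, 0, 0, 0, 0]
R6 ← R6 + (4/3)·R2: [0, 0, 0, 0, 0]
2 nonzero rows, so rank(B) = 2.
B has 5 columns; by rank–nullity, nullity = 5 − 2 = 3.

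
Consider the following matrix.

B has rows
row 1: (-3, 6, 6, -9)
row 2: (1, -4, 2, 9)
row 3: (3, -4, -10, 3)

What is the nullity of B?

Row reduce to echelon form.
R2 ← R2 + (1/3)·R1: [0, -2, 4, 6]
R3 ← R3 + R1: [0, 2, -4, -6]
R3 ← R3 + R2: [0, 0, 0, 0]
2 nonzero rows, so rank(B) = 2.
B has 4 columns; by rank–nullity, nullity = 4 − 2 = 2.

2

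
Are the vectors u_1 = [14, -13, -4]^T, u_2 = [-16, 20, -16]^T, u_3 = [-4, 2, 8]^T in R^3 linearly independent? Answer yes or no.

Form the matrix with these vectors as rows and row reduce.
R2 ← R2 + (8/7)·R1: [0, 36/7, -144/7]
R3 ← R3 + (2/7)·R1: [0, -12/7, 48/7]
R3 ← R3 + (1/3)·R2: [0, 0, 0]
2 nonzero rows, so the 3 vectors span a space of dimension 2.
Since 2 < 3, the vectors are linearly dependent.

no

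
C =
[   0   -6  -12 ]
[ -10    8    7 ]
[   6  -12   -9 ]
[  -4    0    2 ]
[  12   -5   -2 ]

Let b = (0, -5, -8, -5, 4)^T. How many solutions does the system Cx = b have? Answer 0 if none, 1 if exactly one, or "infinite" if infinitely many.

Row reduce the augmented matrix [C | b].
Swap R1 ↔ R2
R3 ← R3 + (3/5)·R1: [0, -36/5, -24/5, -11]
R4 ← R4 − (2/5)·R1: [0, -16/5, -4/5, -3]
R5 ← R5 + (6/5)·R1: [0, 23/5, 32/5, -2]
R3 ← R3 − (6/5)·R2: [0, 0, 48/5, -11]
R4 ← R4 − (8/15)·R2: [0, 0, 28/5, -3]
R5 ← R5 + (23/30)·R2: [0, 0, -14/5, -2]
R4 ← R4 − (7/12)·R3: [0, 0, 0, 41/12]
R5 ← R5 + (7/24)·R3: [0, 0, 0, -125/24]
R5 ← R5 + (125/82)·R4: [0, 0, 0, 0]
The echelon form has 4 nonzero rows; the last pivot sits in the augmented column, so rank(C) = 3 but rank([C|b]) = 4.
Since the ranks differ, the system is inconsistent.
It has no solutions.

0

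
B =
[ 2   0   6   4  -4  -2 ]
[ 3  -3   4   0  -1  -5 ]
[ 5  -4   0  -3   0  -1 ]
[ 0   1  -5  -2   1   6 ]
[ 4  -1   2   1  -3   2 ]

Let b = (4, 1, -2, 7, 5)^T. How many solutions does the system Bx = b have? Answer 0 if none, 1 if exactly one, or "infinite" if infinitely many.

0

Row reduce the augmented matrix [B | b].
R2 ← R2 − (3/2)·R1: [0, -3, -5, -6, 5, -2, -5]
R3 ← R3 − (5/2)·R1: [0, -4, -15, -13, 10, 4, -12]
R5 ← R5 − (2)·R1: [0, -1, -10, -7, 5, 6, -3]
R3 ← R3 − (4/3)·R2: [0, 0, -25/3, -5, 10/3, 20/3, -16/3]
R4 ← R4 + (1/3)·R2: [0, 0, -20/3, -4, 8/3, 16/3, 16/3]
R5 ← R5 − (1/3)·R2: [0, 0, -25/3, -5, 10/3, 20/3, -4/3]
R4 ← R4 − (4/5)·R3: [0, 0, 0, 0, 0, 0, 48/5]
R5 ← R5 − R3: [0, 0, 0, 0, 0, 0, 4]
R5 ← R5 − (5/12)·R4: [0, 0, 0, 0, 0, 0, 0]
The echelon form has 4 nonzero rows; the last pivot sits in the augmented column, so rank(B) = 3 but rank([B|b]) = 4.
Since the ranks differ, the system is inconsistent.
It has no solutions.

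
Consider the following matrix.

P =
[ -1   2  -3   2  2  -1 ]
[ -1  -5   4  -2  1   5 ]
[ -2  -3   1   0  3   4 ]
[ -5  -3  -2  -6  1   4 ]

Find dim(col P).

3

Row reduce to echelon form.
R2 ← R2 − R1: [0, -7, 7, -4, -1, 6]
R3 ← R3 − (2)·R1: [0, -7, 7, -4, -1, 6]
R4 ← R4 − (5)·R1: [0, -13, 13, -16, -9, 9]
R3 ← R3 − R2: [0, 0, 0, 0, 0, 0]
R4 ← R4 − (13/7)·R2: [0, 0, 0, -60/7, -50/7, -15/7]
Swap R3 ↔ R4
Echelon form has 3 nonzero rows, so rank(P) = 3.
The column space has dimension equal to the rank: 3.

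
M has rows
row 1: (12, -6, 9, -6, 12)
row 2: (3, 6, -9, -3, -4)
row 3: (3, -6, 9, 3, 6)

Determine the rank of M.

3

Row reduce to echelon form.
R2 ← R2 − (1/4)·R1: [0, 15/2, -45/4, -3/2, -7]
R3 ← R3 − (1/4)·R1: [0, -9/2, 27/4, 9/2, 3]
R3 ← R3 + (3/5)·R2: [0, 0, 0, 18/5, -6/5]
Echelon form has 3 nonzero rows, so rank(M) = 3.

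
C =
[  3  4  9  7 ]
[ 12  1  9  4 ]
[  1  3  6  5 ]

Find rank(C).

2

Row reduce to echelon form.
R2 ← R2 − (4)·R1: [0, -15, -27, -24]
R3 ← R3 − (1/3)·R1: [0, 5/3, 3, 8/3]
R3 ← R3 + (1/9)·R2: [0, 0, 0, 0]
Echelon form has 2 nonzero rows, so rank(C) = 2.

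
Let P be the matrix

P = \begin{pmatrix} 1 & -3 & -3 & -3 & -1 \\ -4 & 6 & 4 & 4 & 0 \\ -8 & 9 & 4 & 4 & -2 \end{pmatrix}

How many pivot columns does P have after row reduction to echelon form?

Row reduce to echelon form.
R2 ← R2 + (4)·R1: [0, -6, -8, -8, -4]
R3 ← R3 + (8)·R1: [0, -15, -20, -20, -10]
R3 ← R3 − (5/2)·R2: [0, 0, 0, 0, 0]
Echelon form has 2 nonzero rows, so rank(P) = 2.
Each nonzero row contributes one pivot column: 2 pivot columns.

2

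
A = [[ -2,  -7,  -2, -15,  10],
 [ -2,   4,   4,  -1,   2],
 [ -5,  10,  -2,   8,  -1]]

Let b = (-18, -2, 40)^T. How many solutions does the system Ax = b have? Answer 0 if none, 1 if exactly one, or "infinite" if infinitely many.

Row reduce the augmented matrix [A | b].
R2 ← R2 − R1: [0, 11, 6, 14, -8, 16]
R3 ← R3 − (5/2)·R1: [0, 55/2, 3, 91/2, -26, 85]
R3 ← R3 − (5/2)·R2: [0, 0, -12, 21/2, -6, 45]
The echelon form has 3 nonzero rows, and every pivot lies in the first 5 columns, so rank(A) = rank([A|b]) = 3.
The system is consistent.
rank = 3 < 5 unknowns, so there are infinitely many solutions.

infinite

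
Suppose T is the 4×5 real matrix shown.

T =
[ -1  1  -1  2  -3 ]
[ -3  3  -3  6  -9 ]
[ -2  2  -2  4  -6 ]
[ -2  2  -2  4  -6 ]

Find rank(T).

Row reduce to echelon form.
R2 ← R2 − (3)·R1: [0, 0, 0, 0, 0]
R3 ← R3 − (2)·R1: [0, 0, 0, 0, 0]
R4 ← R4 − (2)·R1: [0, 0, 0, 0, 0]
Echelon form has 1 nonzero row, so rank(T) = 1.

1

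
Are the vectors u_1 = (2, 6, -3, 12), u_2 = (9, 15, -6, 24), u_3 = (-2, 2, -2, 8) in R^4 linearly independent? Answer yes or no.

Form the matrix with these vectors as rows and row reduce.
R2 ← R2 − (9/2)·R1: [0, -12, 15/2, -30]
R3 ← R3 + R1: [0, 8, -5, 20]
R3 ← R3 + (2/3)·R2: [0, 0, 0, 0]
2 nonzero rows, so the 3 vectors span a space of dimension 2.
Since 2 < 3, the vectors are linearly dependent.

no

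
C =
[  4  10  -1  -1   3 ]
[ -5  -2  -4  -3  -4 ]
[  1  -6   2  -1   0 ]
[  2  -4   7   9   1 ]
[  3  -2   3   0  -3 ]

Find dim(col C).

Row reduce to echelon form.
R2 ← R2 + (5/4)·R1: [0, 21/2, -21/4, -17/4, -1/4]
R3 ← R3 − (1/4)·R1: [0, -17/2, 9/4, -3/4, -3/4]
R4 ← R4 − (1/2)·R1: [0, -9, 15/2, 19/2, -1/2]
R5 ← R5 − (3/4)·R1: [0, -19/2, 15/4, 3/4, -21/4]
R3 ← R3 + (17/21)·R2: [0, 0, -2, -88/21, -20/21]
R4 ← R4 + (6/7)·R2: [0, 0, 3, 41/7, -5/7]
R5 ← R5 + (19/21)·R2: [0, 0, -1, -65/21, -115/21]
R4 ← R4 + (3/2)·R3: [0, 0, 0, -3/7, -15/7]
R5 ← R5 − (1/2)·R3: [0, 0, 0, -1, -5]
R5 ← R5 − (7/3)·R4: [0, 0, 0, 0, 0]
Echelon form has 4 nonzero rows, so rank(C) = 4.
The column space has dimension equal to the rank: 4.

4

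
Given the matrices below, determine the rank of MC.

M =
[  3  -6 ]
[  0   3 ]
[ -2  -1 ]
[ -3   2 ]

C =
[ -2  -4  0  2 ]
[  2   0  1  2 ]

2

First compute MC:
[[-18, -12,  -6,  -6],
 [  6,   0,   3,   6],
 [  2,   8,  -1,  -6],
 [ 10,  12,   2,  -2]]
Now row reduce the product.
R2 ← R2 + (1/3)·R1: [0, -4, 1, 4]
R3 ← R3 + (1/9)·R1: [0, 20/3, -5/3, -20/3]
R4 ← R4 + (5/9)·R1: [0, 16/3, -4/3, -16/3]
R3 ← R3 + (5/3)·R2: [0, 0, 0, 0]
R4 ← R4 + (4/3)·R2: [0, 0, 0, 0]
2 nonzero rows, so rank(MC) = 2.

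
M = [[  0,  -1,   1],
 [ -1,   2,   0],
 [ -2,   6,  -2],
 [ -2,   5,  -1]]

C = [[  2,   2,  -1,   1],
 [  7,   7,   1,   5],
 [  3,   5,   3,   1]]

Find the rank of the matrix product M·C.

First compute MC:
[[ -4,  -2,   2,  -4],
 [ 12,  12,   3,   9],
 [ 32,  28,   2,  26],
 [ 28,  26,   4,  22]]
Now row reduce the product.
R2 ← R2 + (3)·R1: [0, 6, 9, -3]
R3 ← R3 + (8)·R1: [0, 12, 18, -6]
R4 ← R4 + (7)·R1: [0, 12, 18, -6]
R3 ← R3 − (2)·R2: [0, 0, 0, 0]
R4 ← R4 − (2)·R2: [0, 0, 0, 0]
2 nonzero rows, so rank(MC) = 2.

2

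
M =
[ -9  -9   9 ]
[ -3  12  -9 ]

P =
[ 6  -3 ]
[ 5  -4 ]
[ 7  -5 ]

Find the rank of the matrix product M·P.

2

First compute MP:
[[-36,  18],
 [-21,   6]]
Now row reduce the product.
R2 ← R2 − (7/12)·R1: [0, -9/2]
2 nonzero rows, so rank(MP) = 2.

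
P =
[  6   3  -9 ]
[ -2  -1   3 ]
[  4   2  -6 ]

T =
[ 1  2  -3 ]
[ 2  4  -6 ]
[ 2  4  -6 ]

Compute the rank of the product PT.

1

First compute PT:
[[ -6, -12,  18],
 [  2,   4,  -6],
 [ -4,  -8,  12]]
Now row reduce the product.
R2 ← R2 + (1/3)·R1: [0, 0, 0]
R3 ← R3 − (2/3)·R1: [0, 0, 0]
1 nonzero row, so rank(PT) = 1.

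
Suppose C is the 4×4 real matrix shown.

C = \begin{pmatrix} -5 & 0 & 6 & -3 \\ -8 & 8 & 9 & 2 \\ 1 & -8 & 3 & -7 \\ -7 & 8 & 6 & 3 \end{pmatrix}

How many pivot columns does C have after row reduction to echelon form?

3

Row reduce to echelon form.
R2 ← R2 − (8/5)·R1: [0, 8, -3/5, 34/5]
R3 ← R3 + (1/5)·R1: [0, -8, 21/5, -38/5]
R4 ← R4 − (7/5)·R1: [0, 8, -12/5, 36/5]
R3 ← R3 + R2: [0, 0, 18/5, -4/5]
R4 ← R4 − R2: [0, 0, -9/5, 2/5]
R4 ← R4 + (1/2)·R3: [0, 0, 0, 0]
Echelon form has 3 nonzero rows, so rank(C) = 3.
Each nonzero row contributes one pivot column: 3 pivot columns.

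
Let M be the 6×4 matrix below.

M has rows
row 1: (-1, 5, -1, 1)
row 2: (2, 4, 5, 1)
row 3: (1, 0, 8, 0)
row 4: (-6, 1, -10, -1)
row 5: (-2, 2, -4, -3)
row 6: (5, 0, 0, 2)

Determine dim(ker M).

0

Row reduce to echelon form.
R2 ← R2 + (2)·R1: [0, 14, 3, 3]
R3 ← R3 + R1: [0, 5, 7, 1]
R4 ← R4 − (6)·R1: [0, -29, -4, -7]
R5 ← R5 − (2)·R1: [0, -8, -2, -5]
R6 ← R6 + (5)·R1: [0, 25, -5, 7]
R3 ← R3 − (5/14)·R2: [0, 0, 83/14, -1/14]
R4 ← R4 + (29/14)·R2: [0, 0, 31/14, -11/14]
R5 ← R5 + (4/7)·R2: [0, 0, -2/7, -23/7]
R6 ← R6 − (25/14)·R2: [0, 0, -145/14, 23/14]
R4 ← R4 − (31/83)·R3: [0, 0, 0, -63/83]
R5 ← R5 + (4/83)·R3: [0, 0, 0, -273/83]
R6 ← R6 + (145/83)·R3: [0, 0, 0, 126/83]
R5 ← R5 − (13/3)·R4: [0, 0, 0, 0]
R6 ← R6 + (2)·R4: [0, 0, 0, 0]
4 nonzero rows, so rank(M) = 4.
M has 4 columns; by rank–nullity, nullity = 4 − 4 = 0.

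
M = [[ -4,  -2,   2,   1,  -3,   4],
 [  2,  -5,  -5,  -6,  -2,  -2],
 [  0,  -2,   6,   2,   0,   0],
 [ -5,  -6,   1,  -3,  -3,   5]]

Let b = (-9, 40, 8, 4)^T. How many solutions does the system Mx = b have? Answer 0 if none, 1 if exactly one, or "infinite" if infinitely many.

infinite

Row reduce the augmented matrix [M | b].
R2 ← R2 + (1/2)·R1: [0, -6, -4, -11/2, -7/2, 0, 71/2]
R4 ← R4 − (5/4)·R1: [0, -7/2, -3/2, -17/4, 3/4, 0, 61/4]
R3 ← R3 − (1/3)·R2: [0, 0, 22/3, 23/6, 7/6, 0, -23/6]
R4 ← R4 − (7/12)·R2: [0, 0, 5/6, -25/24, 67/24, 0, -131/24]
R4 ← R4 − (5/44)·R3: [0, 0, 0, -65/44, 117/44, 0, -221/44]
The echelon form has 4 nonzero rows, and every pivot lies in the first 6 columns, so rank(M) = rank([M|b]) = 4.
The system is consistent.
rank = 4 < 6 unknowns, so there are infinitely many solutions.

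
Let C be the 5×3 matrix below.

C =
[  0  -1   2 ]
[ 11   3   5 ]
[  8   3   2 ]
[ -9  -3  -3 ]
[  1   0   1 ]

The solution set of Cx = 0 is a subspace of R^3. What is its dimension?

1

Row reduce to echelon form.
Swap R1 ↔ R2
R3 ← R3 − (8/11)·R1: [0, 9/11, -18/11]
R4 ← R4 + (9/11)·R1: [0, -6/11, 12/11]
R5 ← R5 − (1/11)·R1: [0, -3/11, 6/11]
R3 ← R3 + (9/11)·R2: [0, 0, 0]
R4 ← R4 − (6/11)·R2: [0, 0, 0]
R5 ← R5 − (3/11)·R2: [0, 0, 0]
2 nonzero rows, so rank(C) = 2.
C has 3 columns; by rank–nullity, nullity = 3 − 2 = 1.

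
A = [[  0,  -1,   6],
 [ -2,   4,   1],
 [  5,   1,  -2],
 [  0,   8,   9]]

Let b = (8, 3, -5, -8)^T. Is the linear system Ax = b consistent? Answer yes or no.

no

Row reduce the augmented matrix [A | b].
Swap R1 ↔ R2
R3 ← R3 + (5/2)·R1: [0, 11, 1/2, 5/2]
R3 ← R3 + (11)·R2: [0, 0, 133/2, 181/2]
R4 ← R4 + (8)·R2: [0, 0, 57, 56]
R4 ← R4 − (6/7)·R3: [0, 0, 0, -151/7]
The echelon form has 4 nonzero rows; the last pivot sits in the augmented column, so rank(A) = 3 but rank([A|b]) = 4.
Since the ranks differ, the system is inconsistent.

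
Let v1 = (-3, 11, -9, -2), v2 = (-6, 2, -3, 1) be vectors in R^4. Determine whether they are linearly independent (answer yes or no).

Form the matrix with these vectors as rows and row reduce.
R2 ← R2 − (2)·R1: [0, -20, 15, 5]
2 nonzero rows, so the 2 vectors span a space of dimension 2.
Since 2 = 2, the vectors are linearly independent.

yes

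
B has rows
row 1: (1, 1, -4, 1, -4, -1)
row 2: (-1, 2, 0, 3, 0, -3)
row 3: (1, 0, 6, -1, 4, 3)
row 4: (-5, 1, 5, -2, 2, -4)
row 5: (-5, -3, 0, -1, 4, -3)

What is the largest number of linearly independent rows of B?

4

Row reduce to echelon form.
R2 ← R2 + R1: [0, 3, -4, 4, -4, -4]
R3 ← R3 − R1: [0, -1, 10, -2, 8, 4]
R4 ← R4 + (5)·R1: [0, 6, -15, 3, -18, -9]
R5 ← R5 + (5)·R1: [0, 2, -20, 4, -16, -8]
R3 ← R3 + (1/3)·R2: [0, 0, 26/3, -2/3, 20/3, 8/3]
R4 ← R4 − (2)·R2: [0, 0, -7, -5, -10, -1]
R5 ← R5 − (2/3)·R2: [0, 0, -52/3, 4/3, -40/3, -16/3]
R4 ← R4 + (21/26)·R3: [0, 0, 0, -72/13, -60/13, 15/13]
R5 ← R5 + (2)·R3: [0, 0, 0, 0, 0, 0]
Echelon form has 4 nonzero rows, so rank(B) = 4.
The rank gives the maximum number of linearly independent rows: 4.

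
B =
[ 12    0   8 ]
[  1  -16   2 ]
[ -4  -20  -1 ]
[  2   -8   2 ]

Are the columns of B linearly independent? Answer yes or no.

Row reduce B to echelon form.
R2 ← R2 − (1/12)·R1: [0, -16, 4/3]
R3 ← R3 + (1/3)·R1: [0, -20, 5/3]
R4 ← R4 − (1/6)·R1: [0, -8, 2/3]
R3 ← R3 − (5/4)·R2: [0, 0, 0]
R4 ← R4 − (1/2)·R2: [0, 0, 0]
2 pivots among 3 columns.
Only 2 < 3 pivot columns, so the columns are linearly dependent.

no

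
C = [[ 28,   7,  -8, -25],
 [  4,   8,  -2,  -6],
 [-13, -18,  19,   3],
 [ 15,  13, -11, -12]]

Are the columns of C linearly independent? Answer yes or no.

Row reduce C to echelon form.
R2 ← R2 − (1/7)·R1: [0, 7, -6/7, -17/7]
R3 ← R3 + (13/28)·R1: [0, -59/4, 107/7, -241/28]
R4 ← R4 − (15/28)·R1: [0, 37/4, -47/7, 39/28]
R3 ← R3 + (59/28)·R2: [0, 0, 1321/98, -1345/98]
R4 ← R4 − (37/28)·R2: [0, 0, -547/98, 451/98]
R4 ← R4 + (547/1321)·R3: [0, 0, 0, -1428/1321]
4 pivots among 4 columns.
Every column is a pivot column, so the columns are linearly independent.

yes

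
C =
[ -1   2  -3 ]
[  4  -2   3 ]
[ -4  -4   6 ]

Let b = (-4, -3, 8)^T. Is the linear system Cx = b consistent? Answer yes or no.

Row reduce the augmented matrix [C | b].
R2 ← R2 + (4)·R1: [0, 6, -9, -19]
R3 ← R3 − (4)·R1: [0, -12, 18, 24]
R3 ← R3 + (2)·R2: [0, 0, 0, -14]
The echelon form has 3 nonzero rows; the last pivot sits in the augmented column, so rank(C) = 2 but rank([C|b]) = 3.
Since the ranks differ, the system is inconsistent.

no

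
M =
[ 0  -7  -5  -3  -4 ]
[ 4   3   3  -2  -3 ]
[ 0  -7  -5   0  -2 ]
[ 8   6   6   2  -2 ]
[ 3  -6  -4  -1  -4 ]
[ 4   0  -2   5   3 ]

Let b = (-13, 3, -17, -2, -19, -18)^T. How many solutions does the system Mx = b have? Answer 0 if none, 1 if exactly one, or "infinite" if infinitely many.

Row reduce the augmented matrix [M | b].
Swap R1 ↔ R2
R4 ← R4 − (2)·R1: [0, 0, 0, 6, 4, -8]
R5 ← R5 − (3/4)·R1: [0, -33/4, -25/4, 1/2, -7/4, -85/4]
R6 ← R6 − R1: [0, -3, -5, 7, 6, -21]
R3 ← R3 − R2: [0, 0, 0, 3, 2, -4]
R5 ← R5 − (33/28)·R2: [0, 0, -5/14, 113/28, 83/28, -83/14]
R6 ← R6 − (3/7)·R2: [0, 0, -20/7, 58/7, 54/7, -108/7]
Swap R3 ↔ R5
R6 ← R6 − (8)·R3: [0, 0, 0, -24, -16, 32]
R5 ← R5 − (1/2)·R4: [0, 0, 0, 0, 0, 0]
R6 ← R6 + (4)·R4: [0, 0, 0, 0, 0, 0]
The echelon form has 4 nonzero rows, and every pivot lies in the first 5 columns, so rank(M) = rank([M|b]) = 4.
The system is consistent.
rank = 4 < 5 unknowns, so there are infinitely many solutions.

infinite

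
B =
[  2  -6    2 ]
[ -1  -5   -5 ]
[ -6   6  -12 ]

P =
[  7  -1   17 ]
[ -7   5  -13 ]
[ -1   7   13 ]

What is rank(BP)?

2

First compute BP:
[[ 54, -18, 138],
 [ 33, -59, -17],
 [-72, -48, -336]]
Now row reduce the product.
R2 ← R2 − (11/18)·R1: [0, -48, -304/3]
R3 ← R3 + (4/3)·R1: [0, -72, -152]
R3 ← R3 − (3/2)·R2: [0, 0, 0]
2 nonzero rows, so rank(BP) = 2.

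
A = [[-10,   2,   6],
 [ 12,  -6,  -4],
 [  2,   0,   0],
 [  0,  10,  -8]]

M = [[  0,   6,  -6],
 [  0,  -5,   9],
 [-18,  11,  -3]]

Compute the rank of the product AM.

3

First compute AM:
[[-108,  -4,  60],
 [ 72,  58, -114],
 [  0,  12, -12],
 [144, -138, 114]]
Now row reduce the product.
R2 ← R2 + (2/3)·R1: [0, 166/3, -74]
R4 ← R4 + (4/3)·R1: [0, -430/3, 194]
R3 ← R3 − (18/83)·R2: [0, 0, 336/83]
R4 ← R4 + (215/83)·R2: [0, 0, 192/83]
R4 ← R4 − (4/7)·R3: [0, 0, 0]
3 nonzero rows, so rank(AM) = 3.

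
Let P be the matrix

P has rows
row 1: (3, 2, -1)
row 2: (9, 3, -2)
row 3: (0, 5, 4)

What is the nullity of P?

0

Row reduce to echelon form.
R2 ← R2 − (3)·R1: [0, -3, 1]
R3 ← R3 + (5/3)·R2: [0, 0, 17/3]
3 nonzero rows, so rank(P) = 3.
P has 3 columns; by rank–nullity, nullity = 3 − 3 = 0.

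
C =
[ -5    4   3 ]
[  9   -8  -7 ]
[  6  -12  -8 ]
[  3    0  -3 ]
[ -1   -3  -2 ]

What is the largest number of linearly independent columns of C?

3

Row reduce to echelon form.
R2 ← R2 + (9/5)·R1: [0, -4/5, -8/5]
R3 ← R3 + (6/5)·R1: [0, -36/5, -22/5]
R4 ← R4 + (3/5)·R1: [0, 12/5, -6/5]
R5 ← R5 − (1/5)·R1: [0, -19/5, -13/5]
R3 ← R3 − (9)·R2: [0, 0, 10]
R4 ← R4 + (3)·R2: [0, 0, -6]
R5 ← R5 − (19/4)·R2: [0, 0, 5]
R4 ← R4 + (3/5)·R3: [0, 0, 0]
R5 ← R5 − (1/2)·R3: [0, 0, 0]
Echelon form has 3 nonzero rows, so rank(C) = 3.
The rank gives the maximum number of linearly independent columns: 3.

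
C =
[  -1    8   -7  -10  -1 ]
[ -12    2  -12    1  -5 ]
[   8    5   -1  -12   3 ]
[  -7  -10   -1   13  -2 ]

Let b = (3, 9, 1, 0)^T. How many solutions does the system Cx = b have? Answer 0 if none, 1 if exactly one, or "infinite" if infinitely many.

Row reduce the augmented matrix [C | b].
R2 ← R2 − (12)·R1: [0, -94, 72, 121, 7, -27]
R3 ← R3 + (8)·R1: [0, 69, -57, -92, -5, 25]
R4 ← R4 − (7)·R1: [0, -66, 48, 83, 5, -21]
R3 ← R3 + (69/94)·R2: [0, 0, -195/47, -299/94, 13/94, 487/94]
R4 ← R4 − (33/47)·R2: [0, 0, -120/47, -92/47, 4/47, -96/47]
R4 ← R4 − (8/13)·R3: [0, 0, 0, 0, 0, -68/13]
The echelon form has 4 nonzero rows; the last pivot sits in the augmented column, so rank(C) = 3 but rank([C|b]) = 4.
Since the ranks differ, the system is inconsistent.
It has no solutions.

0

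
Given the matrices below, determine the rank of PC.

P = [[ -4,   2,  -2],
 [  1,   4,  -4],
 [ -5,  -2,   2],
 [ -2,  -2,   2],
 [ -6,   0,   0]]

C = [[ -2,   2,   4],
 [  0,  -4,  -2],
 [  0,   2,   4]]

First compute PC:
[[  8, -20, -28],
 [ -2, -22, -20],
 [ 10,   2,  -8],
 [  4,   8,   4],
 [ 12, -12, -24]]
Now row reduce the product.
R2 ← R2 + (1/4)·R1: [0, -27, -27]
R3 ← R3 − (5/4)·R1: [0, 27, 27]
R4 ← R4 − (1/2)·R1: [0, 18, 18]
R5 ← R5 − (3/2)·R1: [0, 18, 18]
R3 ← R3 + R2: [0, 0, 0]
R4 ← R4 + (2/3)·R2: [0, 0, 0]
R5 ← R5 + (2/3)·R2: [0, 0, 0]
2 nonzero rows, so rank(PC) = 2.

2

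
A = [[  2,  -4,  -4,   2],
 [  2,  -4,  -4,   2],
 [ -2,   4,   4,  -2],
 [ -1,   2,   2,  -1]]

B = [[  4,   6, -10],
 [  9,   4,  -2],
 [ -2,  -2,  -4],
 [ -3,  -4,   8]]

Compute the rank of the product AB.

First compute AB:
[[-26,  -4,  20],
 [-26,  -4,  20],
 [ 26,   4, -20],
 [ 13,   2, -10]]
Now row reduce the product.
R2 ← R2 − R1: [0, 0, 0]
R3 ← R3 + R1: [0, 0, 0]
R4 ← R4 + (1/2)·R1: [0, 0, 0]
1 nonzero row, so rank(AB) = 1.

1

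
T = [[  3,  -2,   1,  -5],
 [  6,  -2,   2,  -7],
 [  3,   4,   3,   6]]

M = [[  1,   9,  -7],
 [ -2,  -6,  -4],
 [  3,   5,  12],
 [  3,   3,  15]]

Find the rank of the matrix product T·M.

First compute TM:
[[ -5,  29, -76],
 [ -5,  55, -115],
 [ 22,  36,  89]]
Now row reduce the product.
R2 ← R2 − R1: [0, 26, -39]
R3 ← R3 + (22/5)·R1: [0, 818/5, -1227/5]
R3 ← R3 − (409/65)·R2: [0, 0, 0]
2 nonzero rows, so rank(TM) = 2.

2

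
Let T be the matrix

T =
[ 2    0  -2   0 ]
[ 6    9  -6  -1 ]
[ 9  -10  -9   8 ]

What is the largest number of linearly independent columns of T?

Row reduce to echelon form.
R2 ← R2 − (3)·R1: [0, 9, 0, -1]
R3 ← R3 − (9/2)·R1: [0, -10, 0, 8]
R3 ← R3 + (10/9)·R2: [0, 0, 0, 62/9]
Echelon form has 3 nonzero rows, so rank(T) = 3.
The rank gives the maximum number of linearly independent columns: 3.

3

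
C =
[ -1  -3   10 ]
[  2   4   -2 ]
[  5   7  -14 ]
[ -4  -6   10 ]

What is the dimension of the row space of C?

3

Row reduce to echelon form.
R2 ← R2 + (2)·R1: [0, -2, 18]
R3 ← R3 + (5)·R1: [0, -8, 36]
R4 ← R4 − (4)·R1: [0, 6, -30]
R3 ← R3 − (4)·R2: [0, 0, -36]
R4 ← R4 + (3)·R2: [0, 0, 24]
R4 ← R4 + (2/3)·R3: [0, 0, 0]
Echelon form has 3 nonzero rows, so rank(C) = 3.
The row space has dimension equal to the rank: 3.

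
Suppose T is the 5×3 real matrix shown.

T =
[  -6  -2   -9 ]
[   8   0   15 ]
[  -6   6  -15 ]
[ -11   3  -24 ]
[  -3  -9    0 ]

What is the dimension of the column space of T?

Row reduce to echelon form.
R2 ← R2 + (4/3)·R1: [0, -8/3, 3]
R3 ← R3 − R1: [0, 8, -6]
R4 ← R4 − (11/6)·R1: [0, 20/3, -15/2]
R5 ← R5 − (1/2)·R1: [0, -8, 9/2]
R3 ← R3 + (3)·R2: [0, 0, 3]
R4 ← R4 + (5/2)·R2: [0, 0, 0]
R5 ← R5 − (3)·R2: [0, 0, -9/2]
R5 ← R5 + (3/2)·R3: [0, 0, 0]
Echelon form has 3 nonzero rows, so rank(T) = 3.
The column space has dimension equal to the rank: 3.

3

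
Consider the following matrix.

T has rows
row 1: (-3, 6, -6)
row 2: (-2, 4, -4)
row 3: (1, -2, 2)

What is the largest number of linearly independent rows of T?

Row reduce to echelon form.
R2 ← R2 − (2/3)·R1: [0, 0, 0]
R3 ← R3 + (1/3)·R1: [0, 0, 0]
Echelon form has 1 nonzero row, so rank(T) = 1.
The rank gives the maximum number of linearly independent rows: 1.

1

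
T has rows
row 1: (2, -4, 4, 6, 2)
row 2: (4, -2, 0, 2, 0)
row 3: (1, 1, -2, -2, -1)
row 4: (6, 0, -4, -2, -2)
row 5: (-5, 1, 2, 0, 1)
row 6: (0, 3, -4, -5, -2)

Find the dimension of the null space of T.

3

Row reduce to echelon form.
R2 ← R2 − (2)·R1: [0, 6, -8, -10, -4]
R3 ← R3 − (1/2)·R1: [0, 3, -4, -5, -2]
R4 ← R4 − (3)·R1: [0, 12, -16, -20, -8]
R5 ← R5 + (5/2)·R1: [0, -9, 12, 15, 6]
R3 ← R3 − (1/2)·R2: [0, 0, 0, 0, 0]
R4 ← R4 − (2)·R2: [0, 0, 0, 0, 0]
R5 ← R5 + (3/2)·R2: [0, 0, 0, 0, 0]
R6 ← R6 − (1/2)·R2: [0, 0, 0, 0, 0]
2 nonzero rows, so rank(T) = 2.
T has 5 columns; by rank–nullity, nullity = 5 − 2 = 3.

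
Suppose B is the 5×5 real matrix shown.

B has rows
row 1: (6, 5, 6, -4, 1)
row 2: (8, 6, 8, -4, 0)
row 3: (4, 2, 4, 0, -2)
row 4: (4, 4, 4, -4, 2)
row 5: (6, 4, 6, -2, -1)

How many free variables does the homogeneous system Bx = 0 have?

Row reduce to echelon form.
R2 ← R2 − (4/3)·R1: [0, -2/3, 0, 4/3, -4/3]
R3 ← R3 − (2/3)·R1: [0, -4/3, 0, 8/3, -8/3]
R4 ← R4 − (2/3)·R1: [0, 2/3, 0, -4/3, 4/3]
R5 ← R5 − R1: [0, -1, 0, 2, -2]
R3 ← R3 − (2)·R2: [0, 0, 0, 0, 0]
R4 ← R4 + R2: [0, 0, 0, 0, 0]
R5 ← R5 − (3/2)·R2: [0, 0, 0, 0, 0]
2 nonzero rows, so rank(B) = 2.
B has 5 columns; by rank–nullity, nullity = 5 − 2 = 3.

3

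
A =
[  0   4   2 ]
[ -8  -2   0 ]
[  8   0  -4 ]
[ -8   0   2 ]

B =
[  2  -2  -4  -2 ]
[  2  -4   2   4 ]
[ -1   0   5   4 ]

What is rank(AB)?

First compute AB:
[[  6, -16,  18,  24],
 [-20,  24,  28,   8],
 [ 20, -16, -52, -32],
 [-18,  16,  42,  24]]
Now row reduce the product.
R2 ← R2 + (10/3)·R1: [0, -88/3, 88, 88]
R3 ← R3 − (10/3)·R1: [0, 112/3, -112, -112]
R4 ← R4 + (3)·R1: [0, -32, 96, 96]
R3 ← R3 + (14/11)·R2: [0, 0, 0, 0]
R4 ← R4 − (12/11)·R2: [0, 0, 0, 0]
2 nonzero rows, so rank(AB) = 2.

2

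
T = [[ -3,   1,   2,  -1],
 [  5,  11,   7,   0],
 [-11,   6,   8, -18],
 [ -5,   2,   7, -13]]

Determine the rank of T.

4

Row reduce to echelon form.
R2 ← R2 + (5/3)·R1: [0, 38/3, 31/3, -5/3]
R3 ← R3 − (11/3)·R1: [0, 7/3, 2/3, -43/3]
R4 ← R4 − (5/3)·R1: [0, 1/3, 11/3, -34/3]
R3 ← R3 − (7/38)·R2: [0, 0, -47/38, -533/38]
R4 ← R4 − (1/38)·R2: [0, 0, 129/38, -429/38]
R4 ← R4 + (129/47)·R3: [0, 0, 0, -2340/47]
Echelon form has 4 nonzero rows, so rank(T) = 4.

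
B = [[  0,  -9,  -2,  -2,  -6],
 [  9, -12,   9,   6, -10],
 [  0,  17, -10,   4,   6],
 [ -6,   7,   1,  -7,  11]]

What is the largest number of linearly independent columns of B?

Row reduce to echelon form.
Swap R1 ↔ R2
R4 ← R4 + (2/3)·R1: [0, -1, 7, -3, 13/3]
R3 ← R3 + (17/9)·R2: [0, 0, -124/9, 2/9, -16/3]
R4 ← R4 − (1/9)·R2: [0, 0, 65/9, -25/9, 5]
R4 ← R4 + (65/124)·R3: [0, 0, 0, -165/62, 205/93]
Echelon form has 4 nonzero rows, so rank(B) = 4.
The rank gives the maximum number of linearly independent columns: 4.

4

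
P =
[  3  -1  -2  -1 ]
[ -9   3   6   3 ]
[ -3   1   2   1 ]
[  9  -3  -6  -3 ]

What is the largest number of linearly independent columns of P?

Row reduce to echelon form.
R2 ← R2 + (3)·R1: [0, 0, 0, 0]
R3 ← R3 + R1: [0, 0, 0, 0]
R4 ← R4 − (3)·R1: [0, 0, 0, 0]
Echelon form has 1 nonzero row, so rank(P) = 1.
The rank gives the maximum number of linearly independent columns: 1.

1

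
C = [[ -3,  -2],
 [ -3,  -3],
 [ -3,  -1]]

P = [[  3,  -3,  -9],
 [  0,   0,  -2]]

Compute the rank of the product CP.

First compute CP:
[[ -9,   9,  31],
 [ -9,   9,  33],
 [ -9,   9,  29]]
Now row reduce the product.
R2 ← R2 − R1: [0, 0, 2]
R3 ← R3 − R1: [0, 0, -2]
R3 ← R3 + R2: [0, 0, 0]
2 nonzero rows, so rank(CP) = 2.

2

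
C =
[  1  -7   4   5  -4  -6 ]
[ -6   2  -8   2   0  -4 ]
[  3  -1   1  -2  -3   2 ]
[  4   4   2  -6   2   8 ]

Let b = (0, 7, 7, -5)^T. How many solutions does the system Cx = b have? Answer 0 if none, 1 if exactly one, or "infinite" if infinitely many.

Row reduce the augmented matrix [C | b].
R2 ← R2 + (6)·R1: [0, -40, 16, 32, -24, -40, 7]
R3 ← R3 − (3)·R1: [0, 20, -11, -17, 9, 20, 7]
R4 ← R4 − (4)·R1: [0, 32, -14, -26, 18, 32, -5]
R3 ← R3 + (1/2)·R2: [0, 0, -3, -1, -3, 0, 21/2]
R4 ← R4 + (4/5)·R2: [0, 0, -6/5, -2/5, -6/5, 0, 3/5]
R4 ← R4 − (2/5)·R3: [0, 0, 0, 0, 0, 0, -18/5]
The echelon form has 4 nonzero rows; the last pivot sits in the augmented column, so rank(C) = 3 but rank([C|b]) = 4.
Since the ranks differ, the system is inconsistent.
It has no solutions.

0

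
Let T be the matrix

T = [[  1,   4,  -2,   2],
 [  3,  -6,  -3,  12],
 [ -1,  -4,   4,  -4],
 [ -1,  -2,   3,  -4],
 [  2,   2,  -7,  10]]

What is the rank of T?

Row reduce to echelon form.
R2 ← R2 − (3)·R1: [0, -18, 3, 6]
R3 ← R3 + R1: [0, 0, 2, -2]
R4 ← R4 + R1: [0, 2, 1, -2]
R5 ← R5 − (2)·R1: [0, -6, -3, 6]
R4 ← R4 + (1/9)·R2: [0, 0, 4/3, -4/3]
R5 ← R5 − (1/3)·R2: [0, 0, -4, 4]
R4 ← R4 − (2/3)·R3: [0, 0, 0, 0]
R5 ← R5 + (2)·R3: [0, 0, 0, 0]
Echelon form has 3 nonzero rows, so rank(T) = 3.

3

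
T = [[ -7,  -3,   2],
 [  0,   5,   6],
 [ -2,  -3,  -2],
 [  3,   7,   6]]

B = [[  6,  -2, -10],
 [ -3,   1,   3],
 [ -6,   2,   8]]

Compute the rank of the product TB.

First compute TB:
[[-45,  15,  77],
 [-51,  17,  63],
 [  9,  -3,  -5],
 [-39,  13,  39]]
Now row reduce the product.
R2 ← R2 − (17/15)·R1: [0, 0, -364/15]
R3 ← R3 + (1/5)·R1: [0, 0, 52/5]
R4 ← R4 − (13/15)·R1: [0, 0, -416/15]
R3 ← R3 + (3/7)·R2: [0, 0, 0]
R4 ← R4 − (8/7)·R2: [0, 0, 0]
2 nonzero rows, so rank(TB) = 2.

2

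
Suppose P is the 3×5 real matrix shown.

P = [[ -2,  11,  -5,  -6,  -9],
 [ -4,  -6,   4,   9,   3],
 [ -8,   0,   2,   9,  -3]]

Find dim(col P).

Row reduce to echelon form.
R2 ← R2 − (2)·R1: [0, -28, 14, 21, 21]
R3 ← R3 − (4)·R1: [0, -44, 22, 33, 33]
R3 ← R3 − (11/7)·R2: [0, 0, 0, 0, 0]
Echelon form has 2 nonzero rows, so rank(P) = 2.
The column space has dimension equal to the rank: 2.

2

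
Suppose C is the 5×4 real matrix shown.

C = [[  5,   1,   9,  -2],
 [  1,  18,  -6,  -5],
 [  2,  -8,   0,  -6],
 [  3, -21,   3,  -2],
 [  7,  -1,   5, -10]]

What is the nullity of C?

0

Row reduce to echelon form.
R2 ← R2 − (1/5)·R1: [0, 89/5, -39/5, -23/5]
R3 ← R3 − (2/5)·R1: [0, -42/5, -18/5, -26/5]
R4 ← R4 − (3/5)·R1: [0, -108/5, -12/5, -4/5]
R5 ← R5 − (7/5)·R1: [0, -12/5, -38/5, -36/5]
R3 ← R3 + (42/89)·R2: [0, 0, -648/89, -656/89]
R4 ← R4 + (108/89)·R2: [0, 0, -1056/89, -568/89]
R5 ← R5 + (12/89)·R2: [0, 0, -770/89, -696/89]
R4 ← R4 − (44/27)·R3: [0, 0, 0, 152/27]
R5 ← R5 − (385/324)·R3: [0, 0, 0, 76/81]
R5 ← R5 − (1/6)·R4: [0, 0, 0, 0]
4 nonzero rows, so rank(C) = 4.
C has 4 columns; by rank–nullity, nullity = 4 − 4 = 0.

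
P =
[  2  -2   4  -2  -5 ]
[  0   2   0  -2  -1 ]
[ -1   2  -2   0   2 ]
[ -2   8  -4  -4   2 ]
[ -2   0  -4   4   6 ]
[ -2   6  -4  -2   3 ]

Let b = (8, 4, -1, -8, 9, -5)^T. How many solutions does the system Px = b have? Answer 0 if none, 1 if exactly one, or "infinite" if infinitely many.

0

Row reduce the augmented matrix [P | b].
R3 ← R3 + (1/2)·R1: [0, 1, 0, -1, -1/2, 3]
R4 ← R4 + R1: [0, 6, 0, -6, -3, 0]
R5 ← R5 + R1: [0, -2, 0, 2, 1, 17]
R6 ← R6 + R1: [0, 4, 0, -4, -2, 3]
R3 ← R3 − (1/2)·R2: [0, 0, 0, 0, 0, 1]
R4 ← R4 − (3)·R2: [0, 0, 0, 0, 0, -12]
R5 ← R5 + R2: [0, 0, 0, 0, 0, 21]
R6 ← R6 − (2)·R2: [0, 0, 0, 0, 0, -5]
R4 ← R4 + (12)·R3: [0, 0, 0, 0, 0, 0]
R5 ← R5 − (21)·R3: [0, 0, 0, 0, 0, 0]
R6 ← R6 + (5)·R3: [0, 0, 0, 0, 0, 0]
The echelon form has 3 nonzero rows; the last pivot sits in the augmented column, so rank(P) = 2 but rank([P|b]) = 3.
Since the ranks differ, the system is inconsistent.
It has no solutions.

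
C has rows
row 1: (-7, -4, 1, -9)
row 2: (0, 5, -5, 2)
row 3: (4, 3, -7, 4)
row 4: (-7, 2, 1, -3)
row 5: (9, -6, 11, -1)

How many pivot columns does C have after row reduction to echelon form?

Row reduce to echelon form.
R3 ← R3 + (4/7)·R1: [0, 5/7, -45/7, -8/7]
R4 ← R4 − R1: [0, 6, 0, 6]
R5 ← R5 + (9/7)·R1: [0, -78/7, 86/7, -88/7]
R3 ← R3 − (1/7)·R2: [0, 0, -40/7, -10/7]
R4 ← R4 − (6/5)·R2: [0, 0, 6, 18/5]
R5 ← R5 + (78/35)·R2: [0, 0, 8/7, -284/35]
R4 ← R4 + (21/20)·R3: [0, 0, 0, 21/10]
R5 ← R5 + (1/5)·R3: [0, 0, 0, -42/5]
R5 ← R5 + (4)·R4: [0, 0, 0, 0]
Echelon form has 4 nonzero rows, so rank(C) = 4.
Each nonzero row contributes one pivot column: 4 pivot columns.

4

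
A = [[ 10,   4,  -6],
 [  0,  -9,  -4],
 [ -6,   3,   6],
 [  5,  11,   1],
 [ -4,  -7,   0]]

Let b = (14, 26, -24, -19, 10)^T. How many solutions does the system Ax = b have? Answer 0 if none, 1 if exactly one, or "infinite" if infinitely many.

infinite

Row reduce the augmented matrix [A | b].
R3 ← R3 + (3/5)·R1: [0, 27/5, 12/5, -78/5]
R4 ← R4 − (1/2)·R1: [0, 9, 4, -26]
R5 ← R5 + (2/5)·R1: [0, -27/5, -12/5, 78/5]
R3 ← R3 + (3/5)·R2: [0, 0, 0, 0]
R4 ← R4 + R2: [0, 0, 0, 0]
R5 ← R5 − (3/5)·R2: [0, 0, 0, 0]
The echelon form has 2 nonzero rows, and every pivot lies in the first 3 columns, so rank(A) = rank([A|b]) = 2.
The system is consistent.
rank = 2 < 3 unknowns, so there are infinitely many solutions.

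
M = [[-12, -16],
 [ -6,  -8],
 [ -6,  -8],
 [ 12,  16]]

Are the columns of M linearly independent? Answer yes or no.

Row reduce M to echelon form.
R2 ← R2 − (1/2)·R1: [0, 0]
R3 ← R3 − (1/2)·R1: [0, 0]
R4 ← R4 + R1: [0, 0]
1 pivot among 2 columns.
Only 1 < 2 pivot columns, so the columns are linearly dependent.

no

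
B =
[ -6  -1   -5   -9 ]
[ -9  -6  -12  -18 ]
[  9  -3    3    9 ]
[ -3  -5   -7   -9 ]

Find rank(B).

2

Row reduce to echelon form.
R2 ← R2 − (3/2)·R1: [0, -9/2, -9/2, -9/2]
R3 ← R3 + (3/2)·R1: [0, -9/2, -9/2, -9/2]
R4 ← R4 − (1/2)·R1: [0, -9/2, -9/2, -9/2]
R3 ← R3 − R2: [0, 0, 0, 0]
R4 ← R4 − R2: [0, 0, 0, 0]
Echelon form has 2 nonzero rows, so rank(B) = 2.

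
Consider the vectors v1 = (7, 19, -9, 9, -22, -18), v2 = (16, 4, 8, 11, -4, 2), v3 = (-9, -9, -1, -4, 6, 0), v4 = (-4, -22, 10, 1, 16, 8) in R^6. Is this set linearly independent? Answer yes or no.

Form the matrix with these vectors as rows and row reduce.
R2 ← R2 − (16/7)·R1: [0, -276/7, 200/7, -67/7, 324/7, 302/7]
R3 ← R3 + (9/7)·R1: [0, 108/7, -88/7, 53/7, -156/7, -162/7]
R4 ← R4 + (4/7)·R1: [0, -78/7, 34/7, 43/7, 24/7, -16/7]
R3 ← R3 + (9/23)·R2: [0, 0, -32/23, 88/23, -96/23, -144/23]
R4 ← R4 − (13/46)·R2: [0, 0, -74/23, 407/46, -222/23, -333/23]
R4 ← R4 − (37/16)·R3: [0, 0, 0, 0, 0, 0]
3 nonzero rows, so the 4 vectors span a space of dimension 3.
Since 3 < 4, the vectors are linearly dependent.

no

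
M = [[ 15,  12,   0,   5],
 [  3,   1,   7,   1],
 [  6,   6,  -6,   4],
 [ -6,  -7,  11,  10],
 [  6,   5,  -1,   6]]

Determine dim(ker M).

Row reduce to echelon form.
R2 ← R2 − (1/5)·R1: [0, -7/5, 7, 0]
R3 ← R3 − (2/5)·R1: [0, 6/5, -6, 2]
R4 ← R4 + (2/5)·R1: [0, -11/5, 11, 12]
R5 ← R5 − (2/5)·R1: [0, 1/5, -1, 4]
R3 ← R3 + (6/7)·R2: [0, 0, 0, 2]
R4 ← R4 − (11/7)·R2: [0, 0, 0, 12]
R5 ← R5 + (1/7)·R2: [0, 0, 0, 4]
R4 ← R4 − (6)·R3: [0, 0, 0, 0]
R5 ← R5 − (2)·R3: [0, 0, 0, 0]
3 nonzero rows, so rank(M) = 3.
M has 4 columns; by rank–nullity, nullity = 4 − 3 = 1.

1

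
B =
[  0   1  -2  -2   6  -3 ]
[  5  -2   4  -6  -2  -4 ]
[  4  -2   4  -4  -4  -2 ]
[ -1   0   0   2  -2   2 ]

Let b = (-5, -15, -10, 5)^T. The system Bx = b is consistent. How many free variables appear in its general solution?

4

Row reduce the augmented matrix [B | b].
Swap R1 ↔ R2
R3 ← R3 − (4/5)·R1: [0, -2/5, 4/5, 4/5, -12/5, 6/5, 2]
R4 ← R4 + (1/5)·R1: [0, -2/5, 4/5, 4/5, -12/5, 6/5, 2]
R3 ← R3 + (2/5)·R2: [0, 0, 0, 0, 0, 0, 0]
R4 ← R4 + (2/5)·R2: [0, 0, 0, 0, 0, 0, 0]
The echelon form has 2 nonzero rows, and every pivot lies in the first 6 columns, so rank(B) = rank([B|b]) = 2.
The system is consistent.
Free variables = (unknowns) − (rank) = 6 − 2 = 4.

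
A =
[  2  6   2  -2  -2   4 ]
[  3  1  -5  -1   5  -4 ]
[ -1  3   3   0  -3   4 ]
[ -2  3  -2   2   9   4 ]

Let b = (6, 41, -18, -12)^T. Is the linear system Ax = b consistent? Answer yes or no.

yes

Row reduce the augmented matrix [A | b].
R2 ← R2 − (3/2)·R1: [0, -8, -8, 2, 8, -10, 32]
R3 ← R3 + (1/2)·R1: [0, 6, 4, -1, -4, 6, -15]
R4 ← R4 + R1: [0, 9, 0, 0, 7, 8, -6]
R3 ← R3 + (3/4)·R2: [0, 0, -2, 1/2, 2, -3/2, 9]
R4 ← R4 + (9/8)·R2: [0, 0, -9, 9/4, 16, -13/4, 30]
R4 ← R4 − (9/2)·R3: [0, 0, 0, 0, 7, 7/2, -21/2]
The echelon form has 4 nonzero rows, and every pivot lies in the first 6 columns, so rank(A) = rank([A|b]) = 4.
The system is consistent.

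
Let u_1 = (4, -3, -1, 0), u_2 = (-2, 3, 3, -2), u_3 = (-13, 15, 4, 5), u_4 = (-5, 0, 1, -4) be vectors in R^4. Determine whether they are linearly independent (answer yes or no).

no

Form the matrix with these vectors as rows and row reduce.
R2 ← R2 + (1/2)·R1: [0, 3/2, 5/2, -2]
R3 ← R3 + (13/4)·R1: [0, 21/4, 3/4, 5]
R4 ← R4 + (5/4)·R1: [0, -15/4, -1/4, -4]
R3 ← R3 − (7/2)·R2: [0, 0, -8, 12]
R4 ← R4 + (5/2)·R2: [0, 0, 6, -9]
R4 ← R4 + (3/4)·R3: [0, 0, 0, 0]
3 nonzero rows, so the 4 vectors span a space of dimension 3.
Since 3 < 4, the vectors are linearly dependent.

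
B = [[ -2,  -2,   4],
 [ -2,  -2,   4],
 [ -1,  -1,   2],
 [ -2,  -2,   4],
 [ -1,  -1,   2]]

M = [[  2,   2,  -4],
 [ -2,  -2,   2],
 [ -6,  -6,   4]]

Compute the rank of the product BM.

1

First compute BM:
[[-24, -24,  20],
 [-24, -24,  20],
 [-12, -12,  10],
 [-24, -24,  20],
 [-12, -12,  10]]
Now row reduce the product.
R2 ← R2 − R1: [0, 0, 0]
R3 ← R3 − (1/2)·R1: [0, 0, 0]
R4 ← R4 − R1: [0, 0, 0]
R5 ← R5 − (1/2)·R1: [0, 0, 0]
1 nonzero row, so rank(BM) = 1.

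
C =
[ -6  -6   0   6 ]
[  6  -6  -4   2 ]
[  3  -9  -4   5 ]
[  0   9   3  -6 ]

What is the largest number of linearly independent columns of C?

Row reduce to echelon form.
R2 ← R2 + R1: [0, -12, -4, 8]
R3 ← R3 + (1/2)·R1: [0, -12, -4, 8]
R3 ← R3 − R2: [0, 0, 0, 0]
R4 ← R4 + (3/4)·R2: [0, 0, 0, 0]
Echelon form has 2 nonzero rows, so rank(C) = 2.
The rank gives the maximum number of linearly independent columns: 2.

2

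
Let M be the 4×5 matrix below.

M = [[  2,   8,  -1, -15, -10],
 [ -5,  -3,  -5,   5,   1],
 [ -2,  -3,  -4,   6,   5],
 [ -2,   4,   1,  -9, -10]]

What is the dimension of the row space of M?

Row reduce to echelon form.
R2 ← R2 + (5/2)·R1: [0, 17, -15/2, -65/2, -24]
R3 ← R3 + R1: [0, 5, -5, -9, -5]
R4 ← R4 + R1: [0, 12, 0, -24, -20]
R3 ← R3 − (5/17)·R2: [0, 0, -95/34, 19/34, 35/17]
R4 ← R4 − (12/17)·R2: [0, 0, 90/17, -18/17, -52/17]
R4 ← R4 + (36/19)·R3: [0, 0, 0, 0, 16/19]
Echelon form has 4 nonzero rows, so rank(M) = 4.
The row space has dimension equal to the rank: 4.

4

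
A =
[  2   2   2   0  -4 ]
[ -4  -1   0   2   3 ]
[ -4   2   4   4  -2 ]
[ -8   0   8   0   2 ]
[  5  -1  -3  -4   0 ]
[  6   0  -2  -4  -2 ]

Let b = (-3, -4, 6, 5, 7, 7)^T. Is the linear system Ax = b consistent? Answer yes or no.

Row reduce the augmented matrix [A | b].
R2 ← R2 + (2)·R1: [0, 3, 4, 2, -5, -10]
R3 ← R3 + (2)·R1: [0, 6, 8, 4, -10, 0]
R4 ← R4 + (4)·R1: [0, 8, 16, 0, -14, -7]
R5 ← R5 − (5/2)·R1: [0, -6, -8, -4, 10, 29/2]
R6 ← R6 − (3)·R1: [0, -6, -8, -4, 10, 16]
R3 ← R3 − (2)·R2: [0, 0, 0, 0, 0, 20]
R4 ← R4 − (8/3)·R2: [0, 0, 16/3, -16/3, -2/3, 59/3]
R5 ← R5 + (2)·R2: [0, 0, 0, 0, 0, -11/2]
R6 ← R6 + (2)·R2: [0, 0, 0, 0, 0, -4]
Swap R3 ↔ R4
R5 ← R5 + (11/40)·R4: [0, 0, 0, 0, 0, 0]
R6 ← R6 + (1/5)·R4: [0, 0, 0, 0, 0, 0]
The echelon form has 4 nonzero rows; the last pivot sits in the augmented column, so rank(A) = 3 but rank([A|b]) = 4.
Since the ranks differ, the system is inconsistent.

no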